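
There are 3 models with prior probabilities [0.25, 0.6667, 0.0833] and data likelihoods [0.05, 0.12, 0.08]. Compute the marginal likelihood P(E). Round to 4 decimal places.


P(E) = sum over models of P(M_i) * P(E|M_i)
= 0.25*0.05 + 0.6667*0.12 + 0.0833*0.08
= 0.0992

0.0992


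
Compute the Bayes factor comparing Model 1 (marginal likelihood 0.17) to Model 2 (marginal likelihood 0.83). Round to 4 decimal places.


BF12 = marginal likelihood of M1 / marginal likelihood of M2
= 0.17/0.83
= 0.2048

0.2048


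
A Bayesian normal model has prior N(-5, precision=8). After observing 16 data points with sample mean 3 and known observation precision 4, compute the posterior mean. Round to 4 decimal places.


Posterior mean = (prior_precision * prior_mean + n * data_precision * data_mean) / (prior_precision + n * data_precision)
Numerator = 8*-5 + 16*4*3 = 152
Denominator = 8 + 16*4 = 72
Posterior mean = 2.1111

2.1111


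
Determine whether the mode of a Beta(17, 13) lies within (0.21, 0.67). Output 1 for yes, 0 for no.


First find the mode: (a-1)/(a+b-2) = 0.5714
Is 0.5714 in (0.21, 0.67)? 1

1


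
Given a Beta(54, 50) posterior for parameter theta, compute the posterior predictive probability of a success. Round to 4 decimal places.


For a Beta-Bernoulli model, the predictive probability is the mean:
P(success) = 54/(54+50) = 54/104 = 0.5192

0.5192


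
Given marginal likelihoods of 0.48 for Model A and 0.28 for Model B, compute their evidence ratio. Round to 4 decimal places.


Ratio = ML(A) / ML(B) = 0.48/0.28
= 1.7143

1.7143


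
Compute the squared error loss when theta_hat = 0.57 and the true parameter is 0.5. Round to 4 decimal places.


L = (theta_hat - theta_true)^2
= (0.57 - 0.5)^2
= 0.07^2 = 0.0049

0.0049


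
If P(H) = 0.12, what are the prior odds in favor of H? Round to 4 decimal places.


Prior odds = P(H) / (1 - P(H))
= 0.12 / 0.88
= 0.1364

0.1364


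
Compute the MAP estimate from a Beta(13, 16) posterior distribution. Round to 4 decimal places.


MAP = mode of Beta distribution
= (alpha - 1)/(alpha + beta - 2)
= (13-1)/(13+16-2)
= 12/27 = 0.4444

0.4444


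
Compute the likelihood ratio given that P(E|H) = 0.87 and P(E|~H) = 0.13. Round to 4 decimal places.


LR = P(E|H) / P(E|~H)
= 0.87 / 0.13 = 6.6923

6.6923


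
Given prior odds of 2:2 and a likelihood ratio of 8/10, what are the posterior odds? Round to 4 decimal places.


Posterior odds = prior odds * LR
Prior odds = 2/2 = 1.0
LR = 8/10 = 0.8
Posterior odds = 1.0 * 0.8 = 0.8

0.8


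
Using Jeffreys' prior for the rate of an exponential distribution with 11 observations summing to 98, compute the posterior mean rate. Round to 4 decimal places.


Jeffreys' prior leads to posterior Gamma(11, 98).
Mean = 11/98 = 0.1122

0.1122


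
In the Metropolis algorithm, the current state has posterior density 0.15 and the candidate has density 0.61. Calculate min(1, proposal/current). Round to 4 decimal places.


Ratio = 0.61/0.15 = 4.0667
Acceptance probability = min(1, 4.0667)
= 1.0

1.0


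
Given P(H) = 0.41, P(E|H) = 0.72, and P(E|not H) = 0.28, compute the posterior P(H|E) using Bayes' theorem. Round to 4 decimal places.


By Bayes' theorem: P(H|E) = P(E|H)*P(H) / P(E)
P(E) = P(E|H)*P(H) + P(E|not H)*P(not H)
P(E) = 0.72*0.41 + 0.28*0.59 = 0.4604
P(H|E) = 0.72*0.41 / 0.4604 = 0.6412

0.6412


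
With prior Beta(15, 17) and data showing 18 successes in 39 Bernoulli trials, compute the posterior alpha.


Conjugate update: alpha_posterior = alpha_prior + k
= 15 + 18 = 33

33


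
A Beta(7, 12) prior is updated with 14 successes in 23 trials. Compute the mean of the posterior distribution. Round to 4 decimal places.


After update: Beta(21, 21)
Mean = 21 / (21 + 21) = 21 / 42
= 0.5

0.5


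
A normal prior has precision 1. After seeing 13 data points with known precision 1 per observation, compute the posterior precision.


In the conjugate normal model, precisions add:
tau_posterior = tau_prior + n * tau_data
= 1 + 13*1 = 14

14


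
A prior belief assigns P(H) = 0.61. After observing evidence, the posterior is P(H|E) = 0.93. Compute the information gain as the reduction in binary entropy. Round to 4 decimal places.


H(prior) = -0.61*log2(0.61) - 0.39*log2(0.39)
= 0.9648
H(post) = -0.93*log2(0.93) - 0.07*log2(0.07)
= 0.3659
IG = 0.9648 - 0.3659 = 0.5989

0.5989


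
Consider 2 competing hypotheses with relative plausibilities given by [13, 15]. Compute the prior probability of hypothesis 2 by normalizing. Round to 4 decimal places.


Sum of weights = 13 + 15 = 28
Normalized prior for H2 = 15 / 28
= 0.5357

0.5357


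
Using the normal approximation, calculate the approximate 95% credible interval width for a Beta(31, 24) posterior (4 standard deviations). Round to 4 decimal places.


Var(Beta) = 31*24/(55^2 * 56) = 0.0044
SD = 0.0663
Width ~ 4*SD = 0.2651

0.2651


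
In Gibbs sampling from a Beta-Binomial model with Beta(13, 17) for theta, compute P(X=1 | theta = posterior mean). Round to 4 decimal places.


Posterior mean = alpha/(alpha+beta) = 13/30 = 0.4333
P(X=1|theta=mean) = theta = 0.4333

0.4333


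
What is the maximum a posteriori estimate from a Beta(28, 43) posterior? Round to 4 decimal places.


The MAP estimate equals the mode of the distribution.
Mode of Beta(a,b) = (a-1)/(a+b-2)
= 27/69
= 0.3913

0.3913


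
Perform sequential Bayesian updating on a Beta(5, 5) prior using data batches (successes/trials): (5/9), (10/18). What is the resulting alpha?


Accumulate successes: 15
Posterior alpha = prior alpha + sum of successes
= 5 + 15 = 20

20


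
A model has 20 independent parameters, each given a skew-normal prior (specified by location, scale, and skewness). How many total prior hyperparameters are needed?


Each skew-normal prior needs 3 hyperparameters (location, scale, and skewness).
Total = 3 * 20 = 60

60


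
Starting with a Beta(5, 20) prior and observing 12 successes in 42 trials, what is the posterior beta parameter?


Posterior beta = prior beta + failures
Failures = 42 - 12 = 30
beta_post = 20 + 30 = 50

50


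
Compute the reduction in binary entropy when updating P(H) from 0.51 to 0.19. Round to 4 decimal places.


H_before = -p*log2(p) - (1-p)*log2(1-p) for p=0.51: 0.9997
H_after for p=0.19: 0.7015
Reduction = 0.9997 - 0.7015 = 0.2982

0.2982


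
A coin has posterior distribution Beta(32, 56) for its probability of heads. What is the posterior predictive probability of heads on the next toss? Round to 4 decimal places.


Posterior predictive = E[theta] = alpha/(alpha+beta)
= 32/88
= 0.3636

0.3636


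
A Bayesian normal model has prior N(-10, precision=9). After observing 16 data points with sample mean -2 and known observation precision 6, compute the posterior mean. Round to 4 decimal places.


Posterior mean = (prior_precision * prior_mean + n * data_precision * data_mean) / (prior_precision + n * data_precision)
Numerator = 9*-10 + 16*6*-2 = -282
Denominator = 9 + 16*6 = 105
Posterior mean = -2.6857

-2.6857


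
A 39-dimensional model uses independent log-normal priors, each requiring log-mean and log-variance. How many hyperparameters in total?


Per parameter: 2 (log-mean and log-variance).
Total = 39 * 2 = 78

78


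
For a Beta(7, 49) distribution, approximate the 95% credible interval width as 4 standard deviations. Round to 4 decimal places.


Variance of Beta(a,b) = ab / ((a+b)^2 * (a+b+1))
= 7*49 / ((56)^2 * 57)
= 0.0019
SD = sqrt(0.0019) = 0.0438
Width = 4 * SD = 0.1752

0.1752


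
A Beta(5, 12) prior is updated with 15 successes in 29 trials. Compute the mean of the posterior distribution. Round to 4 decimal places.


After update: Beta(20, 26)
Mean = 20 / (20 + 26) = 20 / 46
= 0.4348

0.4348


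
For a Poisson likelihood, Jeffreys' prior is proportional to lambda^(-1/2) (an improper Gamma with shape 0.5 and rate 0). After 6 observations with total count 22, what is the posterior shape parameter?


Jeffreys' prior for Poisson is proportional to lambda^(-1/2).
Posterior is Gamma(0.5 + S, 0 + n) = Gamma(0.5 + 22, 6).
Posterior shape = 0.5 + S = 0.5 + 22 = 22.5

22.5


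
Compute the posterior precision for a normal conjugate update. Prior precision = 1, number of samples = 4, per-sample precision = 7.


tau_post = tau_0 + n * tau
= 1 + 4 * 7 = 29

29


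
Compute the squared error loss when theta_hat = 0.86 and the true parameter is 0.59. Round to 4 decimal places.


L = (theta_hat - theta_true)^2
= (0.86 - 0.59)^2
= 0.27^2 = 0.0729

0.0729


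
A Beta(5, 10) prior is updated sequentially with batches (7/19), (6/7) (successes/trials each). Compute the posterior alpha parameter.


Sequential conjugate updating is equivalent to a single batch update.
Total successes across all batches = 13
alpha_posterior = alpha_prior + total_successes = 5 + 13
= 18

18


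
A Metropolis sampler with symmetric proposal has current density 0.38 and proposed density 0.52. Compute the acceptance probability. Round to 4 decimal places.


For symmetric proposals, acceptance = min(1, pi(x*)/pi(x))
= min(1, 0.52/0.38)
= min(1, 1.3684) = 1.0

1.0


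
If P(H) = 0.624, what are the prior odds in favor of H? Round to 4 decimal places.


Prior odds = P(H) / (1 - P(H))
= 0.624 / 0.376
= 1.6596

1.6596


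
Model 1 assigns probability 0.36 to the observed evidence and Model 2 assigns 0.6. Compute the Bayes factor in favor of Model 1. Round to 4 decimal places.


BF = P(data|M1) / P(data|M2)
= 0.36 / 0.6 = 0.6

0.6


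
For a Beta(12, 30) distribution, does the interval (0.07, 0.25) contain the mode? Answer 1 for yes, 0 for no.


Mode of Beta(a,b) = (a-1)/(a+b-2)
= (12-1)/(12+30-2) = 0.275
Check: 0.07 <= 0.275 <= 0.25?
Result: 0

0


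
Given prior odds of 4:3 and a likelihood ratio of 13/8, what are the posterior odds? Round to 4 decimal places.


Posterior odds = prior odds * LR
Prior odds = 4/3 = 1.3333
LR = 13/8 = 1.625
Posterior odds = 1.3333 * 1.625 = 2.1667

2.1667


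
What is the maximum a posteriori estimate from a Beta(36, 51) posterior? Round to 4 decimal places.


The MAP estimate equals the mode of the distribution.
Mode of Beta(a,b) = (a-1)/(a+b-2)
= 35/85
= 0.4118

0.4118


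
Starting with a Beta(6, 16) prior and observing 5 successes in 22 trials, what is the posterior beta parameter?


Posterior beta = prior beta + failures
Failures = 22 - 5 = 17
beta_post = 16 + 17 = 33

33


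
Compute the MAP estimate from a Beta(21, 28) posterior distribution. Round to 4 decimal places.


MAP = mode of Beta distribution
= (alpha - 1)/(alpha + beta - 2)
= (21-1)/(21+28-2)
= 20/47 = 0.4255

0.4255


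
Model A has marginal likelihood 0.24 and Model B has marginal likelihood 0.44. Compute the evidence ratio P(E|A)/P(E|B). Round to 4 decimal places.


Evidence ratio = P(E|A) / P(E|B)
= 0.24 / 0.44
= 0.5455

0.5455


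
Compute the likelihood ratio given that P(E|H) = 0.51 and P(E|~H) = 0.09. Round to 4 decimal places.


LR = P(E|H) / P(E|~H)
= 0.51 / 0.09 = 5.6667

5.6667


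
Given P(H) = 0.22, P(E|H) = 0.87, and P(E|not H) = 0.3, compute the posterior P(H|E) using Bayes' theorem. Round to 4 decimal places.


By Bayes' theorem: P(H|E) = P(E|H)*P(H) / P(E)
P(E) = P(E|H)*P(H) + P(E|not H)*P(not H)
P(E) = 0.87*0.22 + 0.3*0.78 = 0.4254
P(H|E) = 0.87*0.22 / 0.4254 = 0.4499

0.4499


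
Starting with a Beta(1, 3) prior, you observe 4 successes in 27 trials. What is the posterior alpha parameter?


For a Beta-Binomial conjugate model:
Posterior alpha = prior alpha + number of successes
= 1 + 4 = 5

5


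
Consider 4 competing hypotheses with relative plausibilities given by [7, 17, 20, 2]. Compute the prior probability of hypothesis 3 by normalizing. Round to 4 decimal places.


Sum of weights = 7 + 17 + 20 + 2 = 46
Normalized prior for H3 = 20 / 46
= 0.4348

0.4348


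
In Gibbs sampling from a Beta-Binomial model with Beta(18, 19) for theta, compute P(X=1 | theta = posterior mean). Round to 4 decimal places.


Posterior mean = alpha/(alpha+beta) = 18/37 = 0.4865
P(X=1|theta=mean) = theta = 0.4865

0.4865


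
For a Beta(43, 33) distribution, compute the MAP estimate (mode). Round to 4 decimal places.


MAP = mode = (a-1)/(a+b-2)
= (43-1)/(43+33-2)
= 42/74 = 0.5676

0.5676


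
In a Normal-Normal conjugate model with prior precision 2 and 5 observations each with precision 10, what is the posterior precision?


Posterior precision = prior precision + n * observation precision
= 2 + 5 * 10
= 2 + 50 = 52

52


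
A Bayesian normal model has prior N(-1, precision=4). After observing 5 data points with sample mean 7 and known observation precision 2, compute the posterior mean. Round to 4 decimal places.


Posterior mean = (prior_precision * prior_mean + n * data_precision * data_mean) / (prior_precision + n * data_precision)
Numerator = 4*-1 + 5*2*7 = 66
Denominator = 4 + 5*2 = 14
Posterior mean = 4.7143

4.7143


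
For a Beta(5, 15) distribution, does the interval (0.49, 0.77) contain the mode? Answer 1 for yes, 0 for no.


Mode of Beta(a,b) = (a-1)/(a+b-2)
= (5-1)/(5+15-2) = 0.2222
Check: 0.49 <= 0.2222 <= 0.77?
Result: 0

0


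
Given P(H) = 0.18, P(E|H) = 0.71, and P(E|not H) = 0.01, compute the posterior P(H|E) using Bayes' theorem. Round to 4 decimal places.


By Bayes' theorem: P(H|E) = P(E|H)*P(H) / P(E)
P(E) = P(E|H)*P(H) + P(E|not H)*P(not H)
P(E) = 0.71*0.18 + 0.01*0.82 = 0.136
P(H|E) = 0.71*0.18 / 0.136 = 0.9397

0.9397


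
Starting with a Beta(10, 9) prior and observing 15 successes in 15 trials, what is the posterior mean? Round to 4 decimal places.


Posterior parameters: alpha = 10 + 15 = 25
beta = 9 + 0 = 9
Posterior mean = alpha / (alpha + beta) = 25 / 34
= 0.7353

0.7353


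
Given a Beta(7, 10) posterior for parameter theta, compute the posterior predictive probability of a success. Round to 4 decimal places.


For a Beta-Bernoulli model, the predictive probability is the mean:
P(success) = 7/(7+10) = 7/17 = 0.4118

0.4118


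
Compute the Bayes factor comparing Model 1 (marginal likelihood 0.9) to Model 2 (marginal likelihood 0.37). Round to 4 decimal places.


BF12 = marginal likelihood of M1 / marginal likelihood of M2
= 0.9/0.37
= 2.4324

2.4324


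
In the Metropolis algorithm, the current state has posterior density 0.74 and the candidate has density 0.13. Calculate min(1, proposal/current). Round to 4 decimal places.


Ratio = 0.13/0.74 = 0.1757
Acceptance probability = min(1, 0.1757)
= 0.1757

0.1757


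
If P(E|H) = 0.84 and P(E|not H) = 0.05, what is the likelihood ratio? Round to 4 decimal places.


Likelihood ratio = P(E|H) / P(E|not H)
= 0.84 / 0.05
= 16.8

16.8


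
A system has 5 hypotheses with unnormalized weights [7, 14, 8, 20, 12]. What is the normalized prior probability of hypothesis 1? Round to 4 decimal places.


The normalized prior is the weight divided by the total.
Total weight = 61
P(H1) = 7 / 61 = 0.1148

0.1148


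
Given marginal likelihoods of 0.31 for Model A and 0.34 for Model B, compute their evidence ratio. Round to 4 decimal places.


Ratio = ML(A) / ML(B) = 0.31/0.34
= 0.9118

0.9118


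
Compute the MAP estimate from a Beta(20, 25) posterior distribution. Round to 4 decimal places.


MAP = mode of Beta distribution
= (alpha - 1)/(alpha + beta - 2)
= (20-1)/(20+25-2)
= 19/43 = 0.4419

0.4419


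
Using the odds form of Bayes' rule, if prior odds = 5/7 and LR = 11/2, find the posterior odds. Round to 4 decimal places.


Bayes' rule in odds form: posterior odds = prior odds * LR
= (5 * 11) / (7 * 2)
= 55/14 = 3.9286

3.9286


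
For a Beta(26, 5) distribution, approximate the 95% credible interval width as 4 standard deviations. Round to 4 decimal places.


Variance of Beta(a,b) = ab / ((a+b)^2 * (a+b+1))
= 26*5 / ((31)^2 * 32)
= 0.0042
SD = sqrt(0.0042) = 0.065
Width = 4 * SD = 0.2601

0.2601


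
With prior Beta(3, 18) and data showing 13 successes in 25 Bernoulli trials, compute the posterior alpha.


Conjugate update: alpha_posterior = alpha_prior + k
= 3 + 13 = 16

16


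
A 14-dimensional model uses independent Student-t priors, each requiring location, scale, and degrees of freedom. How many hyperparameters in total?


Per parameter: 3 (location, scale, and degrees of freedom).
Total = 14 * 3 = 42

42


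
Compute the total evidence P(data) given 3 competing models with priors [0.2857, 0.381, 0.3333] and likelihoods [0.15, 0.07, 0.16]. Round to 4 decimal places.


Marginal likelihood = sum P(model_i) * P(data|model_i)
Model 1: 0.2857 * 0.15 = 0.0429
Model 2: 0.381 * 0.07 = 0.0267
Model 3: 0.3333 * 0.16 = 0.0533
Total = 0.1229

0.1229


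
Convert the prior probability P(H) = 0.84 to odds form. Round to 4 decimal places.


P(not H) = 1 - 0.84 = 0.16
Odds = 0.84 / 0.16 = 5.25

5.25


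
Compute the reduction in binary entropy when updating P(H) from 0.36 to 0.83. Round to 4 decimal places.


H_before = -p*log2(p) - (1-p)*log2(1-p) for p=0.36: 0.9427
H_after for p=0.83: 0.6577
Reduction = 0.9427 - 0.6577 = 0.285

0.285


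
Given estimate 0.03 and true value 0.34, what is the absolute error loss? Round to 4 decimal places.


Absolute error = |estimate - true|
= |-0.31| = 0.31

0.31


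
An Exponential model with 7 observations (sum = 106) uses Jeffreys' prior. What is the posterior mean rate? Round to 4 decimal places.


Posterior Gamma(7, 106)
E[lambda] = 7/106 = 0.066

0.066


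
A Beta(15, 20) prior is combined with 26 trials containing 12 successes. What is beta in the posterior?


In conjugate updating:
beta_posterior = beta_prior + (n - k)
= 20 + (26 - 12)
= 20 + 14 = 34

34


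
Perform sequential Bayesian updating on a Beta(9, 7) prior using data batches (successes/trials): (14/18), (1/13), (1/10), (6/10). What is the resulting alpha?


Accumulate successes: 22
Posterior alpha = prior alpha + sum of successes
= 9 + 22 = 31

31


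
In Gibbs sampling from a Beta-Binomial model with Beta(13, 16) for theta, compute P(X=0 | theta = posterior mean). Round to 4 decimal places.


Posterior mean = alpha/(alpha+beta) = 13/29 = 0.4483
P(X=0|theta=mean) = 1 - theta = 0.5517

0.5517


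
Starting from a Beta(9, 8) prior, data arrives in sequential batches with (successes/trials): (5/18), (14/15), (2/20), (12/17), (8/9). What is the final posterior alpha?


In sequential Bayesian updating, we sum all successes.
Total successes = 41
Final alpha = 9 + 41 = 50

50


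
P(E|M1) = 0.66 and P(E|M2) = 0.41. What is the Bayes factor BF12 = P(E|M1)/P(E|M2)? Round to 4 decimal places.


Bayes factor BF12 = P(E|M1) / P(E|M2)
= 0.66 / 0.41
= 1.6098

1.6098


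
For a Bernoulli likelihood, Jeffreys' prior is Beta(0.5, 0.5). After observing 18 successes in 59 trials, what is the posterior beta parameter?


Jeffreys' prior for Bernoulli is Beta(0.5, 0.5).
Posterior is Beta(0.5 + k, 0.5 + n - k).
Posterior beta = 0.5 + (n - k) = 0.5 + 41 = 41.5

41.5


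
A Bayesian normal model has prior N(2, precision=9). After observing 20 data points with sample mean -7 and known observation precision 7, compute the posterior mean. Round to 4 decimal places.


Posterior mean = (prior_precision * prior_mean + n * data_precision * data_mean) / (prior_precision + n * data_precision)
Numerator = 9*2 + 20*7*-7 = -962
Denominator = 9 + 20*7 = 149
Posterior mean = -6.4564

-6.4564


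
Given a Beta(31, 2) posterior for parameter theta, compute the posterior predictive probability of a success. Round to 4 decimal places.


For a Beta-Bernoulli model, the predictive probability is the mean:
P(success) = 31/(31+2) = 31/33 = 0.9394

0.9394


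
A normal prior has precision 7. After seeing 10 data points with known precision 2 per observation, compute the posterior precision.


In the conjugate normal model, precisions add:
tau_posterior = tau_prior + n * tau_data
= 7 + 10*2 = 27

27


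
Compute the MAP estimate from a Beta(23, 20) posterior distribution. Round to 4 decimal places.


MAP = mode of Beta distribution
= (alpha - 1)/(alpha + beta - 2)
= (23-1)/(23+20-2)
= 22/41 = 0.5366

0.5366


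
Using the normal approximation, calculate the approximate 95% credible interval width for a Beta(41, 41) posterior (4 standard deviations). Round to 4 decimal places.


Var(Beta) = 41*41/(82^2 * 83) = 0.003
SD = 0.0549
Width ~ 4*SD = 0.2195

0.2195


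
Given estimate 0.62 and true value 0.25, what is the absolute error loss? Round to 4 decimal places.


Absolute error = |estimate - true|
= |0.37| = 0.37

0.37


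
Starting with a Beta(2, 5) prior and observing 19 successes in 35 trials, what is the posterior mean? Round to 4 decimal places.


Posterior parameters: alpha = 2 + 19 = 21
beta = 5 + 16 = 21
Posterior mean = alpha / (alpha + beta) = 21 / 42
= 0.5

0.5


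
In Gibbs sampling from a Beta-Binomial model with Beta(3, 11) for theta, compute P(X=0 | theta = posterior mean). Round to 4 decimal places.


Posterior mean = alpha/(alpha+beta) = 3/14 = 0.2143
P(X=0|theta=mean) = 1 - theta = 0.7857

0.7857


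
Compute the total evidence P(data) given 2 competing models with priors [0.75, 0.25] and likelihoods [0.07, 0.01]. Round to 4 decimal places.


Marginal likelihood = sum P(model_i) * P(data|model_i)
Model 1: 0.75 * 0.07 = 0.0525
Model 2: 0.25 * 0.01 = 0.0025
Total = 0.055

0.055


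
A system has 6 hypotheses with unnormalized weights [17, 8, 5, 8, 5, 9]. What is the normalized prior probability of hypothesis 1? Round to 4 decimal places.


The normalized prior is the weight divided by the total.
Total weight = 52
P(H1) = 17 / 52 = 0.3269

0.3269


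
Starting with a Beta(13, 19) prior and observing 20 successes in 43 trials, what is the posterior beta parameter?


Posterior beta = prior beta + failures
Failures = 43 - 20 = 23
beta_post = 19 + 23 = 42

42


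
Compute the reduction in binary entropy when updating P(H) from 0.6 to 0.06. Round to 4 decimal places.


H_before = -p*log2(p) - (1-p)*log2(1-p) for p=0.6: 0.971
H_after for p=0.06: 0.3274
Reduction = 0.971 - 0.3274 = 0.6435

0.6435


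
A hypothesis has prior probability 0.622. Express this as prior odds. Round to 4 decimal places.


Odds = P(H) / P(not H) = 0.622 / 0.378
= 1.6455

1.6455


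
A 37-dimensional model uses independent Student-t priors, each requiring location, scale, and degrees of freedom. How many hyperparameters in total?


Per parameter: 3 (location, scale, and degrees of freedom).
Total = 37 * 3 = 111

111


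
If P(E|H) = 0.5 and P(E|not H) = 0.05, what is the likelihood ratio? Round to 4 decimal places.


Likelihood ratio = P(E|H) / P(E|not H)
= 0.5 / 0.05
= 10.0

10.0


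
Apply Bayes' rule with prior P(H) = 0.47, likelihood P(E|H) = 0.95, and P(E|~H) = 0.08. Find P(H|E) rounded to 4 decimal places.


Step 1: Compute marginal P(E) = P(E|H)P(H) + P(E|~H)P(~H)
= 0.95*0.47 + 0.08*0.53 = 0.4889
Step 2: P(H|E) = P(E|H)P(H)/P(E) = 0.4465/0.4889
= 0.9133

0.9133


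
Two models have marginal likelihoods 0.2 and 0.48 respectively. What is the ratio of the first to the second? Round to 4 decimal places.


Evidence ratio = 0.2 / 0.48
= 0.4167

0.4167


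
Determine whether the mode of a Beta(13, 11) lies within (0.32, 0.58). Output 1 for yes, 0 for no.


First find the mode: (a-1)/(a+b-2) = 0.5455
Is 0.5455 in (0.32, 0.58)? 1

1


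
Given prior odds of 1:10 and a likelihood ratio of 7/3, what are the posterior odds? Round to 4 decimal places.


Posterior odds = prior odds * LR
Prior odds = 1/10 = 0.1
LR = 7/3 = 2.3333
Posterior odds = 0.1 * 2.3333 = 0.2333

0.2333


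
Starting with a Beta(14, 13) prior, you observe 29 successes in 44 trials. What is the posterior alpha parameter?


For a Beta-Binomial conjugate model:
Posterior alpha = prior alpha + number of successes
= 14 + 29 = 43

43


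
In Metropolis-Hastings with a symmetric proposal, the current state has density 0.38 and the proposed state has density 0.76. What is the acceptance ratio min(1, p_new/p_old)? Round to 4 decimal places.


Ratio = p_new / p_old = 0.76 / 0.38 = 2.0
Acceptance = min(1, 2.0) = 1.0

1.0


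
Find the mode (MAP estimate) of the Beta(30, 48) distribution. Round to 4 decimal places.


For Beta(a,b) with a,b > 1:
Mode = (a-1)/(a+b-2) = (30-1)/(78-2)
= 29/76 = 0.3816

0.3816


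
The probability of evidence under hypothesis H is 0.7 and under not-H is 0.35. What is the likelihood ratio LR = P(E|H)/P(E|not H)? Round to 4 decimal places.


LR = 0.7 / 0.35
= 2.0

2.0


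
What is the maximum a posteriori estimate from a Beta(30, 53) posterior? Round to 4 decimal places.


The MAP estimate equals the mode of the distribution.
Mode of Beta(a,b) = (a-1)/(a+b-2)
= 29/81
= 0.358

0.358


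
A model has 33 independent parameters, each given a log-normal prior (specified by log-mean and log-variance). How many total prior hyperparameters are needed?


Each log-normal prior needs 2 hyperparameters (log-mean and log-variance).
Total = 2 * 33 = 66

66


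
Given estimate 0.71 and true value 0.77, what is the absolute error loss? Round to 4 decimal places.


Absolute error = |estimate - true|
= |-0.06| = 0.06

0.06


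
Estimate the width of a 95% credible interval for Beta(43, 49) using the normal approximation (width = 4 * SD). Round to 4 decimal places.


For Beta(a,b): Var = ab/((a+b)^2(a+b+1))
Var = 0.0027, SD = 0.0517
Approximate 95% CI width = 4 * 0.0517 = 0.2069

0.2069


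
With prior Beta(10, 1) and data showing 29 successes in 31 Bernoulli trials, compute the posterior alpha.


Conjugate update: alpha_posterior = alpha_prior + k
= 10 + 29 = 39

39


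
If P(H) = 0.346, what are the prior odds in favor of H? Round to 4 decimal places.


Prior odds = P(H) / (1 - P(H))
= 0.346 / 0.654
= 0.5291

0.5291


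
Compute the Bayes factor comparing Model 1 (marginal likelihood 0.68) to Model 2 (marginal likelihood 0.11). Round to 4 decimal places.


BF12 = marginal likelihood of M1 / marginal likelihood of M2
= 0.68/0.11
= 6.1818

6.1818


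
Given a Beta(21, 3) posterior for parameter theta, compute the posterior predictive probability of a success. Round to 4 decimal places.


For a Beta-Bernoulli model, the predictive probability is the mean:
P(success) = 21/(21+3) = 21/24 = 0.875

0.875


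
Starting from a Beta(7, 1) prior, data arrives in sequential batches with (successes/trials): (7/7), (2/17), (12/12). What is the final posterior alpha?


In sequential Bayesian updating, we sum all successes.
Total successes = 21
Final alpha = 7 + 21 = 28

28


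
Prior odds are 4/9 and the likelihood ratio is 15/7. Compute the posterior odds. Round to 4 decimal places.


Posterior odds = prior odds * likelihood ratio
= (4/9) * (15/7)
= 60 / 63
= 0.9524

0.9524


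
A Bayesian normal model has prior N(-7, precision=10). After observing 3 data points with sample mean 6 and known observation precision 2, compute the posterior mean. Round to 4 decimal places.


Posterior mean = (prior_precision * prior_mean + n * data_precision * data_mean) / (prior_precision + n * data_precision)
Numerator = 10*-7 + 3*2*6 = -34
Denominator = 10 + 3*2 = 16
Posterior mean = -2.125

-2.125


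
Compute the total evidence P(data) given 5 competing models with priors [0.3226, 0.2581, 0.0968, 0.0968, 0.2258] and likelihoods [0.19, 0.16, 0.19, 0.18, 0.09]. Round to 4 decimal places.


Marginal likelihood = sum P(model_i) * P(data|model_i)
Model 1: 0.3226 * 0.19 = 0.0613
Model 2: 0.2581 * 0.16 = 0.0413
Model 3: 0.0968 * 0.19 = 0.0184
Model 4: 0.0968 * 0.18 = 0.0174
Model 5: 0.2258 * 0.09 = 0.0203
Total = 0.1587

0.1587


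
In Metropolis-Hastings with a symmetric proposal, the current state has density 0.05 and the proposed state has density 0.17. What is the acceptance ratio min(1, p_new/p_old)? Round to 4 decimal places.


Ratio = p_new / p_old = 0.17 / 0.05 = 3.4
Acceptance = min(1, 3.4) = 1.0

1.0


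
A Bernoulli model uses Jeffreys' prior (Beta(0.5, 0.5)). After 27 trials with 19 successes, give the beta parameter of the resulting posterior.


Posterior = Beta(prior_alpha + successes, prior_beta + failures)
= Beta(0.5 + 19, 0.5 + 8)
Posterior beta = 0.5 + (n - k) = 0.5 + 8 = 8.5

8.5


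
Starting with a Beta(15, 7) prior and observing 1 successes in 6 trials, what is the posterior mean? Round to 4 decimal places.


Posterior parameters: alpha = 15 + 1 = 16
beta = 7 + 5 = 12
Posterior mean = alpha / (alpha + beta) = 16 / 28
= 0.5714

0.5714


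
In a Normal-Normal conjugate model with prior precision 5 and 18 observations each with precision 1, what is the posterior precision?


Posterior precision = prior precision + n * observation precision
= 5 + 18 * 1
= 5 + 18 = 23

23


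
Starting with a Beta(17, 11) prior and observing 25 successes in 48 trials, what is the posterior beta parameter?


Posterior beta = prior beta + failures
Failures = 48 - 25 = 23
beta_post = 11 + 23 = 34

34


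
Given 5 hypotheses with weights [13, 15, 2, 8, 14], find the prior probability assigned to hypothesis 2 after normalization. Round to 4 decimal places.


To normalize, divide each weight by the sum of all weights.
Sum = 52
Prior(H2) = 15/52 = 0.2885

0.2885


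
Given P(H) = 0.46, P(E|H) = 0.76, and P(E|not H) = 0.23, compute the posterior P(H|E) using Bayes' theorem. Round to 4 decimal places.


By Bayes' theorem: P(H|E) = P(E|H)*P(H) / P(E)
P(E) = P(E|H)*P(H) + P(E|not H)*P(not H)
P(E) = 0.76*0.46 + 0.23*0.54 = 0.4738
P(H|E) = 0.76*0.46 / 0.4738 = 0.7379

0.7379


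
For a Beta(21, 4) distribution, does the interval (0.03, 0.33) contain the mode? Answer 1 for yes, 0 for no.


Mode of Beta(a,b) = (a-1)/(a+b-2)
= (21-1)/(21+4-2) = 0.8696
Check: 0.03 <= 0.8696 <= 0.33?
Result: 0

0


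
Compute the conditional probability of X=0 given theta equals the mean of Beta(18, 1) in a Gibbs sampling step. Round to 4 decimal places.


Mean of Beta(18, 1) = 0.9474
P(X=0 | theta=0.9474) = 0.0526

0.0526


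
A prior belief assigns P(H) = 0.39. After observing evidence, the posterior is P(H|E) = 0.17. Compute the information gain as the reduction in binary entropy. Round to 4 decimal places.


H(prior) = -0.39*log2(0.39) - 0.61*log2(0.61)
= 0.9648
H(post) = -0.17*log2(0.17) - 0.83*log2(0.83)
= 0.6577
IG = 0.9648 - 0.6577 = 0.3071

0.3071


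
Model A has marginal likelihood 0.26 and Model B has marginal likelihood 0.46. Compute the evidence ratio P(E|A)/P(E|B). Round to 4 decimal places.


Evidence ratio = P(E|A) / P(E|B)
= 0.26 / 0.46
= 0.5652

0.5652


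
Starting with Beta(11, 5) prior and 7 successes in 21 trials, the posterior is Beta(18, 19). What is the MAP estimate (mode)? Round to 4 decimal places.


The mode of Beta(a, b) when a > 1 and b > 1 is (a-1)/(a+b-2)
= (18 - 1) / (18 + 19 - 2)
= 17 / 35
= 0.4857

0.4857


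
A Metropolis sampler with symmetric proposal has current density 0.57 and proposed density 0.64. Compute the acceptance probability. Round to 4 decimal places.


For symmetric proposals, acceptance = min(1, pi(x*)/pi(x))
= min(1, 0.64/0.57)
= min(1, 1.1228) = 1.0

1.0


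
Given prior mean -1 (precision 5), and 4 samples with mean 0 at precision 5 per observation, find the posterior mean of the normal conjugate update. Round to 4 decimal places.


The posterior mean is a precision-weighted average of prior and data.
Post. prec. = 5 + 20 = 25
Post. mean = (-5 + 0)/25 = -5/25 = -0.2

-0.2


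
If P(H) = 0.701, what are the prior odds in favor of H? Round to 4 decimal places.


Prior odds = P(H) / (1 - P(H))
= 0.701 / 0.299
= 2.3445

2.3445


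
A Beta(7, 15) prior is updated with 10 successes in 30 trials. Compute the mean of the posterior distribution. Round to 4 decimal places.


After update: Beta(17, 35)
Mean = 17 / (17 + 35) = 17 / 52
= 0.3269

0.3269


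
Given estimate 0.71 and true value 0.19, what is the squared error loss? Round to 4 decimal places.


Squared error = (estimate - true)^2
Difference = 0.52
Loss = 0.52^2 = 0.2704

0.2704


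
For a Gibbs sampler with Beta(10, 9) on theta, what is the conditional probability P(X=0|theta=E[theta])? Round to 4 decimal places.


E[theta] = 10/(10+9) = 0.5263
P(X=0|theta) = 1 - theta = 0.4737

0.4737


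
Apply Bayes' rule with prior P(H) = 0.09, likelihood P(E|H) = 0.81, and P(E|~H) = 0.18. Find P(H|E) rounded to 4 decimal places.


Step 1: Compute marginal P(E) = P(E|H)P(H) + P(E|~H)P(~H)
= 0.81*0.09 + 0.18*0.91 = 0.2367
Step 2: P(H|E) = P(E|H)P(H)/P(E) = 0.0729/0.2367
= 0.308

0.308


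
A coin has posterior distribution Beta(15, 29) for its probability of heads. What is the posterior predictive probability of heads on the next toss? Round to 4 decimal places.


Posterior predictive = E[theta] = alpha/(alpha+beta)
= 15/44
= 0.3409

0.3409


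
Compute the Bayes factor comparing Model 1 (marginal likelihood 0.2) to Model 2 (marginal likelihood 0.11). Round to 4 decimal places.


BF12 = marginal likelihood of M1 / marginal likelihood of M2
= 0.2/0.11
= 1.8182

1.8182


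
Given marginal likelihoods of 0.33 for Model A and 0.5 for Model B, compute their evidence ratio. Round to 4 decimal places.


Ratio = ML(A) / ML(B) = 0.33/0.5
= 0.66

0.66


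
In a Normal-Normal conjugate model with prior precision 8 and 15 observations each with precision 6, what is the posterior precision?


Posterior precision = prior precision + n * observation precision
= 8 + 15 * 6
= 8 + 90 = 98

98


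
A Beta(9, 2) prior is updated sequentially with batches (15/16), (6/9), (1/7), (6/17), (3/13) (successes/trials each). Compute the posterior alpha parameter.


Sequential conjugate updating is equivalent to a single batch update.
Total successes across all batches = 31
alpha_posterior = alpha_prior + total_successes = 9 + 31
= 40

40


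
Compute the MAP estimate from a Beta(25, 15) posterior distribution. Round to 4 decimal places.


MAP = mode of Beta distribution
= (alpha - 1)/(alpha + beta - 2)
= (25-1)/(25+15-2)
= 24/38 = 0.6316

0.6316


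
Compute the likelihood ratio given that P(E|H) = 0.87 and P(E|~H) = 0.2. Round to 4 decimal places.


LR = P(E|H) / P(E|~H)
= 0.87 / 0.2 = 4.35

4.35


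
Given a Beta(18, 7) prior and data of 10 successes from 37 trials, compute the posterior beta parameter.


Number of failures = 37 - 10 = 27
Posterior beta = 7 + 27 = 34

34


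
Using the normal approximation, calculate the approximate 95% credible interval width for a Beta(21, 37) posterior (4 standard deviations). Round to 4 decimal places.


Var(Beta) = 21*37/(58^2 * 59) = 0.0039
SD = 0.0626
Width ~ 4*SD = 0.2503

0.2503


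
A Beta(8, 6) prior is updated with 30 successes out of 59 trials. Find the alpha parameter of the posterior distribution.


In the Beta-Binomial conjugate update:
alpha_post = alpha_prior + successes
= 8 + 30
= 38

38


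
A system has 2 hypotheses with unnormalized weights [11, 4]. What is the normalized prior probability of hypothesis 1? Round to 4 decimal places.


The normalized prior is the weight divided by the total.
Total weight = 15
P(H1) = 11 / 15 = 0.7333

0.7333


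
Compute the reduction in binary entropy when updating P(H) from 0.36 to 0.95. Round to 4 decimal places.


H_before = -p*log2(p) - (1-p)*log2(1-p) for p=0.36: 0.9427
H_after for p=0.95: 0.2864
Reduction = 0.9427 - 0.2864 = 0.6563

0.6563


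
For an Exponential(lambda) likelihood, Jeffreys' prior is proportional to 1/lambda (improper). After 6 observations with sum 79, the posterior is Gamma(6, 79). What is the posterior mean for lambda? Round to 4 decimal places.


Posterior = Gamma(n, sum_x) = Gamma(6, 79)
Posterior mean = shape/rate = 6/79
= 0.0759

0.0759


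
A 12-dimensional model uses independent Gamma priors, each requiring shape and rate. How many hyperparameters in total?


Per parameter: 2 (shape and rate).
Total = 12 * 2 = 24

24


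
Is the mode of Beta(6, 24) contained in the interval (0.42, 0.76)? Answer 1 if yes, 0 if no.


Mode = (a-1)/(a+b-2) = 5/28 = 0.1786
Interval: (0.42, 0.76)
Contains mode? 0

0


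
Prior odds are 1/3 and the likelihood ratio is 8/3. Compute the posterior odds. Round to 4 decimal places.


Posterior odds = prior odds * likelihood ratio
= (1/3) * (8/3)
= 8 / 9
= 0.8889

0.8889


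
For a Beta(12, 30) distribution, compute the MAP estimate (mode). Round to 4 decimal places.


MAP = mode = (a-1)/(a+b-2)
= (12-1)/(12+30-2)
= 11/40 = 0.275

0.275


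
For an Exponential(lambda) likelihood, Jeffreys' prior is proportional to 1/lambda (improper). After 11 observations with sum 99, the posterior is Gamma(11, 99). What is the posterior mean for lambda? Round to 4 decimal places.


Posterior = Gamma(n, sum_x) = Gamma(11, 99)
Posterior mean = shape/rate = 11/99
= 0.1111

0.1111


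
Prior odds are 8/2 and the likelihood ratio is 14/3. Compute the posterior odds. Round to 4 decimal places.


Posterior odds = prior odds * likelihood ratio
= (8/2) * (14/3)
= 112 / 6
= 18.6667

18.6667


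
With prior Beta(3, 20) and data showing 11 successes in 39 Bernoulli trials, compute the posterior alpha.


Conjugate update: alpha_posterior = alpha_prior + k
= 3 + 11 = 14

14


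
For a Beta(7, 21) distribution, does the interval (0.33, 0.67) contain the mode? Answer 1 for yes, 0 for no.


Mode of Beta(a,b) = (a-1)/(a+b-2)
= (7-1)/(7+21-2) = 0.2308
Check: 0.33 <= 0.2308 <= 0.67?
Result: 0

0


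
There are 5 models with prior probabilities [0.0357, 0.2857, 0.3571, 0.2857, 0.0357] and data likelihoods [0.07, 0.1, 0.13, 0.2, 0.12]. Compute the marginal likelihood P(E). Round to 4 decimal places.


P(E) = sum over models of P(M_i) * P(E|M_i)
= 0.0357*0.07 + 0.2857*0.1 + 0.3571*0.13 + 0.2857*0.2 + 0.0357*0.12
= 0.1389

0.1389


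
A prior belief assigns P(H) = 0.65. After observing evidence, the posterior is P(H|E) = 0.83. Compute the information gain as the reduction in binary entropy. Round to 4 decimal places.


H(prior) = -0.65*log2(0.65) - 0.35*log2(0.35)
= 0.9341
H(post) = -0.83*log2(0.83) - 0.17*log2(0.17)
= 0.6577
IG = 0.9341 - 0.6577 = 0.2764

0.2764


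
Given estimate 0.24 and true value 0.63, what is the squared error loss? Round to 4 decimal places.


Squared error = (estimate - true)^2
Difference = -0.39
Loss = -0.39^2 = 0.1521

0.1521


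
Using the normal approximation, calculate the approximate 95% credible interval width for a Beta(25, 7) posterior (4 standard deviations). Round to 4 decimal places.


Var(Beta) = 25*7/(32^2 * 33) = 0.0052
SD = 0.072
Width ~ 4*SD = 0.2879

0.2879


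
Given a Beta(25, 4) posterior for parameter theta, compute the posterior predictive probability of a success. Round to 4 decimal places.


For a Beta-Bernoulli model, the predictive probability is the mean:
P(success) = 25/(25+4) = 25/29 = 0.8621

0.8621


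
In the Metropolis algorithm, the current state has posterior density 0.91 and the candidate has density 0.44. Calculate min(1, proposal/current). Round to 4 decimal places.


Ratio = 0.44/0.91 = 0.4835
Acceptance probability = min(1, 0.4835)
= 0.4835

0.4835


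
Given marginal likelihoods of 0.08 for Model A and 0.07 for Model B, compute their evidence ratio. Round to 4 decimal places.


Ratio = ML(A) / ML(B) = 0.08/0.07
= 1.1429

1.1429


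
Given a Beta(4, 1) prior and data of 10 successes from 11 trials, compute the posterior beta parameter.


Number of failures = 11 - 10 = 1
Posterior beta = 1 + 1 = 2

2


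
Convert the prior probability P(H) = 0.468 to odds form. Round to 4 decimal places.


P(not H) = 1 - 0.468 = 0.532
Odds = 0.468 / 0.532 = 0.8797

0.8797
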